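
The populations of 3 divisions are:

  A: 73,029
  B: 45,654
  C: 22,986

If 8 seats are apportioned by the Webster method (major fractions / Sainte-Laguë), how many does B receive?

Standard divisor 141669/8 ≈ 17708.625; standard quotas: A 4.124, B 2.578, C 1.298.
Rounding to the nearest integer gives A 4, B 3, C 1 — total 8, matching the house size, so no adjustment is needed.
B receives 3.

3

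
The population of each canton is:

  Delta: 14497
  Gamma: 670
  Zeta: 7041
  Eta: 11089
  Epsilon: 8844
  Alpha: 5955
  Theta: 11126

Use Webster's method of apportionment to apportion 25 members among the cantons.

Standard divisor 59222/25 ≈ 2368.88; standard quotas: Delta 6.120, Gamma 0.283, Zeta 2.972, Eta 4.681, Epsilon 3.733, Alpha 2.514, Theta 4.697.
Rounding to the nearest integer gives 6, 0, 3, 5, 4, 3, 5 = 26 seats, so the divisor must be adjusted.
With modified divisor 2420: modified quotas Delta 5.990, Gamma 0.277, Zeta 2.910, Eta 4.582, Epsilon 3.655, Alpha 2.461, Theta 4.598.
Rounding to the nearest integer: Delta 6, Gamma 0, Zeta 3, Eta 5, Epsilon 4, Alpha 2, Theta 5 (total 25).

Delta=6, Gamma=0, Zeta=3, Eta=5, Epsilon=4, Alpha=2, Theta=5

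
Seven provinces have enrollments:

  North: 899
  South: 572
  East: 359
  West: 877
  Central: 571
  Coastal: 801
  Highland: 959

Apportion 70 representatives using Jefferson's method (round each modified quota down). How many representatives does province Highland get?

Standard divisor 5038/70 ≈ 71.971; standard quotas: North 12.491, South 7.948, East 4.988, West 12.185, Central 7.934, Coastal 11.129, Highland 13.325.
Rounding down gives 12, 7, 4, 12, 7, 11, 13 = 66 seats, so the divisor must be adjusted.
With modified divisor 69: modified quotas North 13.029, South 8.290, East 5.203, West 12.710, Central 8.275, Coastal 11.609, Highland 13.899.
Rounding down: North 13, South 8, East 5, West 12, Central 8, Coastal 11, Highland 13 (total 70).
Highland receives 13.

13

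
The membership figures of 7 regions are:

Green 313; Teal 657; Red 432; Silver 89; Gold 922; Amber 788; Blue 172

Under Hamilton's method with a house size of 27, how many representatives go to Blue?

1

The standard divisor is 3373/27 ≈ 124.926.
Standard quotas: Green 2.505, Teal 5.259, Red 3.458, Silver 0.712, Gold 7.380, Amber 6.308, Blue 1.377.
Lower quotas: Green 2, Teal 5, Red 3, Silver 0, Gold 7, Amber 6, Blue 1 (sum 24, leaving 3 seats).
Remainders in descending order: Silver 0.712, Green 0.505, Red 0.458, Gold 0.380, Blue 0.377, Amber 0.308, Teal 0.259.
The surplus seats go to Silver, Green, Red.
Blue receives 1.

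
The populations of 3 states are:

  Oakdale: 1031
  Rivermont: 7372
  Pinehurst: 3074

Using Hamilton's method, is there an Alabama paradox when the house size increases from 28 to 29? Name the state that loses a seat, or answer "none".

At 28 seats: Oakdale 3, Rivermont 18, Pinehurst 7.
At 29 seats: Oakdale 2, Rivermont 19, Pinehurst 8.
Oakdale drops from 3 to 2.

Oakdale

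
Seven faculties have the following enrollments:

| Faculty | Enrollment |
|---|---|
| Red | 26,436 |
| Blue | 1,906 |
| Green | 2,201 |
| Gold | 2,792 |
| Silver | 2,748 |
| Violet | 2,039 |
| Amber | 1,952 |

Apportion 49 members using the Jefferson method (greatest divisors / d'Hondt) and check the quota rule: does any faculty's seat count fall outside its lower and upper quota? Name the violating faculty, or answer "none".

Red

Standard quotas: Red 32.324, Blue 2.331, Green 2.691, Gold 3.414, Silver 3.360, Violet 2.493, Amber 2.387.
Jefferson allocation: Red 35, Blue 2, Green 2, Gold 3, Silver 3, Violet 2, Amber 2.
Red has quota 32.324 (lower 32, upper 33) but receives 35 — outside the quota interval.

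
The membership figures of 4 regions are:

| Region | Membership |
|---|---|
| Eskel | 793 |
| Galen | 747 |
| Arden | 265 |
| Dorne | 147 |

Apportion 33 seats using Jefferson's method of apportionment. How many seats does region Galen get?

Standard divisor 1952/33 ≈ 59.152; standard quotas: Eskel 13.406, Galen 12.629, Arden 4.480, Dorne 2.485.
Rounding down gives 13, 12, 4, 2 = 31 seats, so the divisor must be adjusted.
With modified divisor 55: modified quotas Eskel 14.418, Galen 13.582, Arden 4.818, Dorne 2.673.
Rounding down: Eskel 14, Galen 13, Arden 4, Dorne 2 (total 33).
Galen receives 13.

13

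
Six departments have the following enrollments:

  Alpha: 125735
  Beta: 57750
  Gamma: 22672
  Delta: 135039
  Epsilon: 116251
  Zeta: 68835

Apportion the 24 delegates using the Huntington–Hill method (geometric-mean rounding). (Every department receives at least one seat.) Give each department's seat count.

Alpha 6, Beta 3, Gamma 1, Delta 6, Epsilon 5, Zeta 3

With divisor 22090: modified quotas Alpha 5.692, Beta 2.614, Gamma 1.026, Delta 6.113, Epsilon 5.263, Zeta 3.116.
Geometric-mean thresholds: Alpha √(5·6)=5.477, Beta √(2·3)=2.449, Gamma √(1·2)=1.414, Delta √(6·7)=6.481, Epsilon √(5·6)=5.477, Zeta √(3·4)=3.464.
Each quota rounded against its threshold gives Alpha 6, Beta 3, Gamma 1, Delta 6, Epsilon 5, Zeta 3 (total 24).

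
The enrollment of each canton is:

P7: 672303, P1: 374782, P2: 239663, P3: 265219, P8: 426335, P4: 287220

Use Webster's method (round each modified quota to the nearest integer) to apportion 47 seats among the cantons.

Standard divisor 2265522/47 ≈ 48202.596; standard quotas: P7 13.947, P1 7.775, P2 4.972, P3 5.502, P8 8.845, P4 5.959.
Rounding to the nearest integer gives 14, 8, 5, 6, 9, 6 = 48 seats, so the divisor must be adjusted.
With modified divisor 49000: modified quotas P7 13.720, P1 7.649, P2 4.891, P3 5.413, P8 8.701, P4 5.862.
Rounding to the nearest integer: P7 14, P1 8, P2 5, P3 5, P8 9, P4 6 (total 47).

P7=14; P1=8; P2=5; P3=5; P8=9; P4=6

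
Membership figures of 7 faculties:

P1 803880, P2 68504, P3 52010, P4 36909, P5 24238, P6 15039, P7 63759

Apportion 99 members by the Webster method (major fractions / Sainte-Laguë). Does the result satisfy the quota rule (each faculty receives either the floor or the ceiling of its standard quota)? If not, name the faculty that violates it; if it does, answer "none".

P1

Standard quotas: P1 74.773, P2 6.372, P3 4.838, P4 3.433, P5 2.255, P6 1.399, P7 5.931.
Webster allocation: P1 76, P2 6, P3 5, P4 3, P5 2, P6 1, P7 6.
P1 has quota 74.773 (lower 74, upper 75) but receives 76 — outside the quota interval.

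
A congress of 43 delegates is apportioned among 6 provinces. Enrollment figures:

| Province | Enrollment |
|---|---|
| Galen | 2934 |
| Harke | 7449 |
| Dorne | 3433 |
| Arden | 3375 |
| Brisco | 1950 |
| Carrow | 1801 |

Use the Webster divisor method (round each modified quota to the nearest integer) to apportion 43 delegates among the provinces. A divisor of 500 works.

Galen 6, Harke 15, Dorne 7, Arden 7, Brisco 4, Carrow 4

With modified divisor 500: modified quotas Galen 5.868, Harke 14.898, Dorne 6.866, Arden 6.750, Brisco 3.900, Carrow 3.602.
Rounding to the nearest integer: Galen 6, Harke 15, Dorne 7, Arden 7, Brisco 4, Carrow 4 (total 43).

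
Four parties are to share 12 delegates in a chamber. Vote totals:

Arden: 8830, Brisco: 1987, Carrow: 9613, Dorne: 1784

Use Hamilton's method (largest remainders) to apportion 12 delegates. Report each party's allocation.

Total 22214; standard divisor 22214/12 ≈ 1851.167.
Standard quotas: Arden 4.7700, Brisco 1.0734, Carrow 5.1929, Dorne 0.9637.
Lower quotas: Arden 4, Brisco 1, Carrow 5, Dorne 0 (sum 10, leaving 2 seats).
Remainders in descending order: Dorne 0.9637, Arden 0.7700, Carrow 0.1929, Brisco 0.0734.
The surplus seats go to Dorne, Arden.

Arden=5, Brisco=1, Carrow=5, Dorne=1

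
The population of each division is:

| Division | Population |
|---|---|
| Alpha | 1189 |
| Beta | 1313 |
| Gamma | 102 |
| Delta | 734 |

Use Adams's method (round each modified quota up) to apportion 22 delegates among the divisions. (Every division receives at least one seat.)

Alpha: 8; Beta: 8; Gamma: 1; Delta: 5

Standard divisor 3338/22 ≈ 151.727; standard quotas: Alpha 7.836, Beta 8.654, Gamma 0.672, Delta 4.838.
Rounding up gives 8, 9, 1, 5 = 23 seats, so the divisor must be adjusted.
With modified divisor 167: modified quotas Alpha 7.120, Beta 7.862, Gamma 0.611, Delta 4.395.
Rounding up: Alpha 8, Beta 8, Gamma 1, Delta 5 (total 22).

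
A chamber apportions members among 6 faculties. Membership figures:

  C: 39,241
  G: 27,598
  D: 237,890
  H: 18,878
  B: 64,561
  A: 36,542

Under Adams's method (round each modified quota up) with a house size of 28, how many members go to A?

Standard divisor 424710/28 ≈ 15168.214; standard quotas: C 2.587, G 1.819, D 15.683, H 1.245, B 4.256, A 2.409.
Rounding up gives 3, 2, 16, 2, 5, 3 = 31 seats, so the divisor must be adjusted.
With modified divisor 17600: modified quotas C 2.230, G 1.568, D 13.516, H 1.073, B 3.668, A 2.076.
Rounding up: C 3, G 2, D 14, H 2, B 4, A 3 (total 28).
A receives 3.

3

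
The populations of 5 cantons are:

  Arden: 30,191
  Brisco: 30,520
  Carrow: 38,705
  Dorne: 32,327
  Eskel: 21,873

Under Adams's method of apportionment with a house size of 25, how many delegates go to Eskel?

Standard divisor 153616/25 ≈ 6144.64; standard quotas: Arden 4.913, Brisco 4.967, Carrow 6.299, Dorne 5.261, Eskel 3.560.
Rounding up gives 5, 5, 7, 6, 4 = 27 seats, so the divisor must be adjusted.
With modified divisor 6900: modified quotas Arden 4.376, Brisco 4.423, Carrow 5.609, Dorne 4.685, Eskel 3.170.
Rounding up: Arden 5, Brisco 5, Carrow 6, Dorne 5, Eskel 4 (total 25).
Eskel receives 4.

4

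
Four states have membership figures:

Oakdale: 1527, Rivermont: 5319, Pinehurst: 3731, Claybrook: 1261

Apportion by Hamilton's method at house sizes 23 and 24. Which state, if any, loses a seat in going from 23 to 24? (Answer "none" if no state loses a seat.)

Claybrook

At 23 seats: Oakdale 3, Rivermont 10, Pinehurst 7, Claybrook 3.
At 24 seats: Oakdale 3, Rivermont 11, Pinehurst 8, Claybrook 2.
Claybrook drops from 3 to 2.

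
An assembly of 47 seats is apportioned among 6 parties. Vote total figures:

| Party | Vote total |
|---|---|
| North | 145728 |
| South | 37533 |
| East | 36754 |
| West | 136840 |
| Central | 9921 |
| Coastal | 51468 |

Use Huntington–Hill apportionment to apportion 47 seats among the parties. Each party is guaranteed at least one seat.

North 17, South 4, East 4, West 15, Central 1, Coastal 6

With divisor 8835: modified quotas North 16.494, South 4.248, East 4.160, West 15.488, Central 1.123, Coastal 5.825.
Geometric-mean thresholds: North √(16·17)=16.492, South √(4·5)=4.472, East √(4·5)=4.472, West √(15·16)=15.492, Central √(1·2)=1.414, Coastal √(5·6)=5.477.
Each quota rounded against its threshold gives North 17, South 4, East 4, West 15, Central 1, Coastal 6 (total 47).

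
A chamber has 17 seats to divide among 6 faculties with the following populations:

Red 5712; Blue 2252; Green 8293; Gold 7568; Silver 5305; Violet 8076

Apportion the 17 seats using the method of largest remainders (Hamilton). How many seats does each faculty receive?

Standard divisor: 37206 ÷ 17 ≈ 2188.588.
Standard quotas: Red 2.6099, Blue 1.0290, Green 3.7892, Gold 3.4579, Silver 2.4239, Violet 3.6900.
Lower quotas: Red 2, Blue 1, Green 3, Gold 3, Silver 2, Violet 3 (sum 14, leaving 3 seats).
Remainders in descending order: Green 0.7892, Violet 0.6900, Red 0.6099, Gold 0.4579, Silver 0.4239, Blue 0.0290.
The surplus seats go to Green, Violet, Red.

Red: 3, Blue: 1, Green: 4, Gold: 3, Silver: 2, Violet: 4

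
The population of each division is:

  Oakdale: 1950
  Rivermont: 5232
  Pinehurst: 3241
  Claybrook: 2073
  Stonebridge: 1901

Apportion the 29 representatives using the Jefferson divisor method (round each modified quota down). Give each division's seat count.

Standard divisor 14397/29 ≈ 496.448; standard quotas: Oakdale 3.928, Rivermont 10.539, Pinehurst 6.528, Claybrook 4.176, Stonebridge 3.829.
Rounding down gives 3, 10, 6, 4, 3 = 26 seats, so the divisor must be adjusted.
With modified divisor 470: modified quotas Oakdale 4.149, Rivermont 11.132, Pinehurst 6.896, Claybrook 4.411, Stonebridge 4.045.
Rounding down: Oakdale 4, Rivermont 11, Pinehurst 6, Claybrook 4, Stonebridge 4 (total 29).

Oakdale=4; Rivermont=11; Pinehurst=6; Claybrook=4; Stonebridge=4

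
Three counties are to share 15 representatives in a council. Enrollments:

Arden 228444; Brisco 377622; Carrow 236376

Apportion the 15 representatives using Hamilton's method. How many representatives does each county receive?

Arden 4; Brisco 7; Carrow 4

Standard divisor: 842442 ÷ 15 ≈ 56162.8.
Standard quotas: Arden 4.0675, Brisco 6.7237, Carrow 4.2088.
Lower quotas: Arden 4, Brisco 6, Carrow 4 (sum 14, leaving 1 seat).
Remainders in descending order: Brisco 0.7237, Carrow 0.2088, Arden 0.0675.
The surplus seat goes to Brisco.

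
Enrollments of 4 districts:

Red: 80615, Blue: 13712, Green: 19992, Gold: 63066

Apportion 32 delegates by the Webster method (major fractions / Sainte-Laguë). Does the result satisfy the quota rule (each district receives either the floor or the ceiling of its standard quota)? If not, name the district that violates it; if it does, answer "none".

none

Standard quotas: Red 14.543, Blue 2.474, Green 3.607, Gold 11.377.
Webster allocation: Red 15, Blue 2, Green 4, Gold 11.
Every allocation lies between the lower and upper quota.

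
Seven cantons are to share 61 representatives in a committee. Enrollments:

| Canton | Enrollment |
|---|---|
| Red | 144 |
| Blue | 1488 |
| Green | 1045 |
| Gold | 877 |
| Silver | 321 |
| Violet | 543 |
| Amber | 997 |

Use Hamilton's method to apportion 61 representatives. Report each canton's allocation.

The standard divisor is 5415/61 ≈ 88.77.
Standard quotas: Red 1.622, Blue 16.762, Green 11.772, Gold 9.879, Silver 3.616, Violet 6.117, Amber 11.231.
Lower quotas: Red 1, Blue 16, Green 11, Gold 9, Silver 3, Violet 6, Amber 11 (sum 57, leaving 4 seats).
Remainders in descending order: Gold 0.879, Green 0.772, Blue 0.762, Red 0.622, Silver 0.616, Amber 0.231, Violet 0.117.
Largest remainders: Gold, Green, Blue, Red receive the extra seats.

Red 2, Blue 17, Green 12, Gold 10, Silver 3, Violet 6, Amber 11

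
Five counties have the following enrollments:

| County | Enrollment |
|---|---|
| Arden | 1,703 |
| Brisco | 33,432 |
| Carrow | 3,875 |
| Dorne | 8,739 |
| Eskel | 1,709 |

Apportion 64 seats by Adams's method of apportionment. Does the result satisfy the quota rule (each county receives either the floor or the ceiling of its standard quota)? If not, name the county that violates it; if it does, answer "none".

Brisco

Standard quotas: Arden 2.204, Brisco 43.262, Carrow 5.014, Dorne 11.309, Eskel 2.211.
Adams allocation: Arden 3, Brisco 42, Carrow 5, Dorne 11, Eskel 3.
Brisco has quota 43.262 (lower 43, upper 44) but receives 42 — outside the quota interval.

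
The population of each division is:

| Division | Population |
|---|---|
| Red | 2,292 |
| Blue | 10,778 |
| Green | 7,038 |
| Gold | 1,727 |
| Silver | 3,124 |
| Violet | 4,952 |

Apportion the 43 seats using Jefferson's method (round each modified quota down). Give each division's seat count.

Red 3, Blue 16, Green 11, Gold 2, Silver 4, Violet 7

Standard divisor 29911/43 ≈ 695.605; standard quotas: Red 3.295, Blue 15.494, Green 10.118, Gold 2.483, Silver 4.491, Violet 7.119.
Rounding down gives 3, 15, 10, 2, 4, 7 = 41 seats, so the divisor must be adjusted.
With modified divisor 637: modified quotas Red 3.598, Blue 16.920, Green 11.049, Gold 2.711, Silver 4.904, Violet 7.774.
Rounding down: Red 3, Blue 16, Green 11, Gold 2, Silver 4, Violet 7 (total 43).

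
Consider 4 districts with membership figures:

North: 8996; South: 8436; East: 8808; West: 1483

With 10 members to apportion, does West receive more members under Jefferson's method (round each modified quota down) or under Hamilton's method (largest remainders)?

Hamilton

Jefferson: North 4, South 3, East 3, West 0.
Hamilton: North 3, South 3, East 3, West 1.
West gets 0 under Jefferson and 1 under Hamilton.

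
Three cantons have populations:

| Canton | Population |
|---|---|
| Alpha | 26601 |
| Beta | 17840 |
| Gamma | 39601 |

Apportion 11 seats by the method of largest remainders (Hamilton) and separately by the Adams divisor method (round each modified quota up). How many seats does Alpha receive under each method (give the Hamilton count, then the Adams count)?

Hamilton: Alpha 4, Beta 2, Gamma 5.
Adams: Alpha 3, Beta 3, Gamma 5.
Alpha gets 4 under Hamilton and 3 under Adams.

4 and 3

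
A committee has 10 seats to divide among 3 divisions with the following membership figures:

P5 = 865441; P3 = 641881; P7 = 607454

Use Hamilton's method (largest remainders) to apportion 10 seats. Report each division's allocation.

P5 4, P3 3, P7 3

The standard divisor is 2114776/10 ≈ 211477.6.
Standard quotas: P5 4.0924, P3 3.0352, P7 2.8724.
Lower quotas: P5 4, P3 3, P7 2 (sum 9, leaving 1 seat).
Remainders in descending order: P7 0.8724, P5 0.0924, P3 0.0352.
The surplus seat goes to P7.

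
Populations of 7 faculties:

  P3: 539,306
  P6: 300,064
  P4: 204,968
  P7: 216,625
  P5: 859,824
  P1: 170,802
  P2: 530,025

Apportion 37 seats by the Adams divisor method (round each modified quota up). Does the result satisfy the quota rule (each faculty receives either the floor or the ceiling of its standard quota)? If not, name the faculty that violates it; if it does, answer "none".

Standard quotas: P3 7.072, P6 3.935, P4 2.688, P7 2.841, P5 11.275, P1 2.240, P2 6.950.
Adams allocation: P3 7, P6 4, P4 3, P7 3, P5 11, P1 2, P2 7.
Every allocation lies between the lower and upper quota.

none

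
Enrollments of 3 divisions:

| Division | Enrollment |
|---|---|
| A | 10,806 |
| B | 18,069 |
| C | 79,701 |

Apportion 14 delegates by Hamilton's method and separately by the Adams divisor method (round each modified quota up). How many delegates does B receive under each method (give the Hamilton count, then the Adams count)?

2 and 3

Hamilton: A 2, B 2, C 10.
Adams: A 2, B 3, C 9.
B gets 2 under Hamilton and 3 under Adams.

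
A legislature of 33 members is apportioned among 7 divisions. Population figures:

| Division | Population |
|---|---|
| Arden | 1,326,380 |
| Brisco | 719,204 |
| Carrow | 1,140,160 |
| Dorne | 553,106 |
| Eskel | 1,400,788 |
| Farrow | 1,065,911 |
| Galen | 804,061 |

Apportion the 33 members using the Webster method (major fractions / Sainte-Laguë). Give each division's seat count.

Standard divisor 7009610/33 ≈ 212412.424; standard quotas: Arden 6.244, Brisco 3.386, Carrow 5.368, Dorne 2.604, Eskel 6.595, Farrow 5.018, Galen 3.785.
Rounding to the nearest integer gives Arden 6, Brisco 3, Carrow 5, Dorne 3, Eskel 7, Farrow 5, Galen 4 — total 33, matching the house size, so no adjustment is needed.

Arden=6, Brisco=3, Carrow=5, Dorne=3, Eskel=7, Farrow=5, Galen=4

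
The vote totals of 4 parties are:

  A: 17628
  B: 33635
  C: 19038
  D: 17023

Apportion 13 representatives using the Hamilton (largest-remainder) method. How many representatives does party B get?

5

The standard divisor is 87324/13 ≈ 6717.231.
Standard quotas: A 2.6243, B 5.0073, C 2.8342, D 2.5342.
Lower quotas: A 2, B 5, C 2, D 2 (sum 11, leaving 2 seats).
Remainders in descending order: C 0.8342, A 0.6243, D 0.5342, B 0.0073.
The surplus seats go to C, A.
B receives 5.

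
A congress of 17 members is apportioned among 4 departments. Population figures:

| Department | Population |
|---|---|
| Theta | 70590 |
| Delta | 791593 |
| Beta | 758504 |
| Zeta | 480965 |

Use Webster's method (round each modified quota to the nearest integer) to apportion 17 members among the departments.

Theta 1; Delta 6; Beta 6; Zeta 4

Standard divisor 2101652/17 ≈ 123626.588; standard quotas: Theta 0.571, Delta 6.403, Beta 6.135, Zeta 3.890.
Rounding to the nearest integer gives Theta 1, Delta 6, Beta 6, Zeta 4 — total 17, matching the house size, so no adjustment is needed.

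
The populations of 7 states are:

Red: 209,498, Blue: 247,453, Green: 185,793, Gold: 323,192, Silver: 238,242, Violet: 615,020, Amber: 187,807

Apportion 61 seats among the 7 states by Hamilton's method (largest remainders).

Red=6, Blue=7, Green=6, Gold=10, Silver=7, Violet=19, Amber=6

Standard divisor: 2007005 ÷ 61 ≈ 32901.721.
Standard quotas: Red 6.3674, Blue 7.5210, Green 5.6469, Gold 9.8230, Silver 7.2410, Violet 18.6926, Amber 5.7081.
Lower quotas: Red 6, Blue 7, Green 5, Gold 9, Silver 7, Violet 18, Amber 5 (sum 57, leaving 4 seats).
Remainders in descending order: Gold 0.8230, Amber 0.7081, Violet 0.6926, Green 0.6469, Blue 0.5210, Red 0.3674, Silver 0.2410.
The surplus seats go to Gold, Amber, Violet, Green.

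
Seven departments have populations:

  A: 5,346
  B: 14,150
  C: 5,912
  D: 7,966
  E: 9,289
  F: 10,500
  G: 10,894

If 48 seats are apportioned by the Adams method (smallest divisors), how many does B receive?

10

Standard divisor 64057/48 ≈ 1334.521; standard quotas: A 4.006, B 10.603, C 4.430, D 5.969, E 6.961, F 7.868, G 8.163.
Rounding up gives 5, 11, 5, 6, 7, 8, 9 = 51 seats, so the divisor must be adjusted.
With modified divisor 1450: modified quotas A 3.687, B 9.759, C 4.077, D 5.494, E 6.406, F 7.241, G 7.513.
Rounding up: A 4, B 10, C 5, D 6, E 7, F 8, G 8 (total 48).
B receives 10.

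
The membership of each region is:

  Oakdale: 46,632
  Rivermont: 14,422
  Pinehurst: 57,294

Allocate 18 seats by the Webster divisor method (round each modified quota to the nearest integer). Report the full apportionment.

Standard divisor 118348/18 ≈ 6574.889; standard quotas: Oakdale 7.092, Rivermont 2.193, Pinehurst 8.714.
Rounding to the nearest integer gives Oakdale 7, Rivermont 2, Pinehurst 9 — total 18, matching the house size, so no adjustment is needed.

Oakdale 7; Rivermont 2; Pinehurst 9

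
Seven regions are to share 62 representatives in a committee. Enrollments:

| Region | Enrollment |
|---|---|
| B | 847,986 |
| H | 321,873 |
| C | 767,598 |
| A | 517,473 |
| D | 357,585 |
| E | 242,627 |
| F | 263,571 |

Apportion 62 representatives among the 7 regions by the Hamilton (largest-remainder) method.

B: 16; H: 6; C: 14; A: 10; D: 7; E: 4; F: 5

The standard divisor is 3318713/62 ≈ 53527.629.
Standard quotas: B 15.8420, H 6.0132, C 14.3402, A 9.6674, D 6.6804, E 4.5327, F 4.9240.
Lower quotas: B 15, H 6, C 14, A 9, D 6, E 4, F 4 (sum 58, leaving 4 seats).
Remainders in descending order: F 0.9240, B 0.8420, D 0.6804, A 0.6674, E 0.5327, C 0.3402, H 0.0132.
The surplus seats go to F, B, D, A.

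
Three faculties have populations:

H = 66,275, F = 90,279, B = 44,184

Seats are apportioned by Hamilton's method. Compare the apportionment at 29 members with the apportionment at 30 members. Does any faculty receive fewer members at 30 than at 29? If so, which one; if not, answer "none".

At 29 seats: H 10, F 13, B 6.
At 30 seats: H 10, F 13, B 7.
No faculty's allocation decreased.

none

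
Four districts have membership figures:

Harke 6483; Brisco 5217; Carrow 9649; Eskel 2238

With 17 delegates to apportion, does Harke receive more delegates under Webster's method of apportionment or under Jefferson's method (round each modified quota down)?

Jefferson

Webster: Harke 4, Brisco 4, Carrow 7, Eskel 2.
Jefferson: Harke 5, Brisco 4, Carrow 7, Eskel 1.
Harke gets 4 under Webster and 5 under Jefferson.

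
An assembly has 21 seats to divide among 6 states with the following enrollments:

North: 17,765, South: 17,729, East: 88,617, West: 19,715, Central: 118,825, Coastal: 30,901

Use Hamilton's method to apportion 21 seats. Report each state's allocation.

The standard divisor is 293552/21 ≈ 13978.667.
Standard quotas: North 1.2709, South 1.2683, East 6.3394, West 1.4104, Central 8.5005, Coastal 2.2106.
Lower quotas: North 1, South 1, East 6, West 1, Central 8, Coastal 2 (sum 19, leaving 2 seats).
Remainders in descending order: Central 0.5005, West 0.4104, East 0.3394, North 0.2709, South 0.2683, Coastal 0.2106.
Largest remainders: Central, West receive the extra seats.

North=1, South=1, East=6, West=2, Central=9, Coastal=2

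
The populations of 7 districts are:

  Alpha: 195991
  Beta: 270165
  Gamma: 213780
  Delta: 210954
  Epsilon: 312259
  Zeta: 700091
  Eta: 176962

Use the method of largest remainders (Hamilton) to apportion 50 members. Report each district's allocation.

Alpha 5, Beta 6, Gamma 5, Delta 5, Epsilon 8, Zeta 17, Eta 4

The standard divisor is 2080202/50 ≈ 41604.04.
Standard quotas: Alpha 4.7109, Beta 6.4937, Gamma 5.1384, Delta 5.0705, Epsilon 7.5055, Zeta 16.8275, Eta 4.2535.
Lower quotas: Alpha 4, Beta 6, Gamma 5, Delta 5, Epsilon 7, Zeta 16, Eta 4 (sum 47, leaving 3 seats).
Remainders in descending order: Zeta 0.8275, Alpha 0.7109, Epsilon 0.5055, Beta 0.4937, Eta 0.2535, Gamma 0.1384, Delta 0.0705.
Largest remainders: Zeta, Alpha, Epsilon receive the extra seats.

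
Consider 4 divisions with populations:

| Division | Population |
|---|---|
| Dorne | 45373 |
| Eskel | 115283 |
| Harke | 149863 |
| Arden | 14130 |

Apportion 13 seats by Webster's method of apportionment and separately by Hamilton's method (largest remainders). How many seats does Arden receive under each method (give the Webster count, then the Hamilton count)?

1 and 0

Webster: Dorne 2, Eskel 4, Harke 6, Arden 1.
Hamilton: Dorne 2, Eskel 5, Harke 6, Arden 0.
Arden gets 1 under Webster and 0 under Hamilton.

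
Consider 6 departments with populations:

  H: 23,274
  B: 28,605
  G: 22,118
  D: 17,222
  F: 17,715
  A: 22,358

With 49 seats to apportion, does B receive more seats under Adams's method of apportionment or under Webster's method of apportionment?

Webster

Adams: H 9, B 10, G 8, D 7, F 7, A 8.
Webster: H 9, B 11, G 8, D 6, F 7, A 8.
B gets 10 under Adams and 11 under Webster.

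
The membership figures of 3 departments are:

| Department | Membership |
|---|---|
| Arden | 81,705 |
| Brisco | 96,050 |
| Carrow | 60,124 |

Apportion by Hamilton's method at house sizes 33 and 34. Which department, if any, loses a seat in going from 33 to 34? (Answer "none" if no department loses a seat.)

At 33 seats: Arden 11, Brisco 13, Carrow 9.
At 34 seats: Arden 12, Brisco 14, Carrow 8.
Carrow drops from 9 to 8.

Carrow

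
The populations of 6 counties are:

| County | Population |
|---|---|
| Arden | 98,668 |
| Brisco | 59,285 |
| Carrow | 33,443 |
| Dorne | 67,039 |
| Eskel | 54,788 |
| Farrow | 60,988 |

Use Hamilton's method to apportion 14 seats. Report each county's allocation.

The standard divisor is 374211/14 ≈ 26729.357.
Standard quotas: Arden 3.6914, Brisco 2.2180, Carrow 1.2512, Dorne 2.5081, Eskel 2.0497, Farrow 2.2817.
Lower quotas: Arden 3, Brisco 2, Carrow 1, Dorne 2, Eskel 2, Farrow 2 (sum 12, leaving 2 seats).
Remainders in descending order: Arden 0.6914, Dorne 0.5081, Farrow 0.2817, Carrow 0.2512, Brisco 0.2180, Eskel 0.0497.
The surplus seats go to Arden, Dorne.

Arden 4; Brisco 2; Carrow 1; Dorne 3; Eskel 2; Farrow 2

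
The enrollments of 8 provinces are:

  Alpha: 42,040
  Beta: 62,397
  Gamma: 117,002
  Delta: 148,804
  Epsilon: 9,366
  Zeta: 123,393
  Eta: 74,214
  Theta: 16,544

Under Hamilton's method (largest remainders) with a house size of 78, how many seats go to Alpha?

6

Total 593760; standard divisor 593760/78 ≈ 7612.308.
Standard quotas: Alpha 5.5226, Beta 8.1969, Gamma 15.3701, Delta 19.5478, Epsilon 1.2304, Zeta 16.2097, Eta 9.7492, Theta 2.1733.
Lower quotas: Alpha 5, Beta 8, Gamma 15, Delta 19, Epsilon 1, Zeta 16, Eta 9, Theta 2 (sum 75, leaving 3 seats).
Remainders in descending order: Eta 0.7492, Delta 0.5478, Alpha 0.5226, Gamma 0.3701, Epsilon 0.2304, Zeta 0.2097, Beta 0.1969, Theta 0.1733.
The surplus seats go to Eta, Delta, Alpha.
Alpha receives 6.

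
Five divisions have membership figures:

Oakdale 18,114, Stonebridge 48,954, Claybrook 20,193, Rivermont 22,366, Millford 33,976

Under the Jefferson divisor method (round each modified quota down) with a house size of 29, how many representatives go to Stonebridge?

Standard divisor 143603/29 ≈ 4951.828; standard quotas: Oakdale 3.658, Stonebridge 9.886, Claybrook 4.078, Rivermont 4.517, Millford 6.861.
Rounding down gives 3, 9, 4, 4, 6 = 26 seats, so the divisor must be adjusted.
With modified divisor 4500: modified quotas Oakdale 4.025, Stonebridge 10.879, Claybrook 4.487, Rivermont 4.970, Millford 7.550.
Rounding down: Oakdale 4, Stonebridge 10, Claybrook 4, Rivermont 4, Millford 7 (total 29).
Stonebridge receives 10.

10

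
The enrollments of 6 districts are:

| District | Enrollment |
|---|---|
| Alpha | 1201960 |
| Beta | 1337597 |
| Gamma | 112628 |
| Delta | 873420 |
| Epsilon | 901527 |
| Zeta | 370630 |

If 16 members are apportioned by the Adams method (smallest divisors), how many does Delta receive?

3

Standard divisor 4797762/16 ≈ 299860.125; standard quotas: Alpha 4.008, Beta 4.461, Gamma 0.376, Delta 2.913, Epsilon 3.006, Zeta 1.236.
Rounding up gives 5, 5, 1, 3, 4, 2 = 20 seats, so the divisor must be adjusted.
With modified divisor 385600: modified quotas Alpha 3.117, Beta 3.469, Gamma 0.292, Delta 2.265, Epsilon 2.338, Zeta 0.961.
Rounding up: Alpha 4, Beta 4, Gamma 1, Delta 3, Epsilon 3, Zeta 1 (total 16).
Delta receives 3.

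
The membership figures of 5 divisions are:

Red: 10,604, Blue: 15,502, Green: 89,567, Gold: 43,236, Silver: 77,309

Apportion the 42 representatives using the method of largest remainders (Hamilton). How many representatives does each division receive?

Total 236218; standard divisor 236218/42 ≈ 5624.238.
Standard quotas: Red 1.8854, Blue 2.7563, Green 15.9252, Gold 7.6874, Silver 13.7457.
Lower quotas: Red 1, Blue 2, Green 15, Gold 7, Silver 13 (sum 38, leaving 4 seats).
Remainders in descending order: Green 0.9252, Red 0.8854, Blue 0.7563, Silver 0.7457, Gold 0.6874.
Largest remainders: Green, Red, Blue, Silver receive the extra seats.

Red=2, Blue=3, Green=16, Gold=7, Silver=14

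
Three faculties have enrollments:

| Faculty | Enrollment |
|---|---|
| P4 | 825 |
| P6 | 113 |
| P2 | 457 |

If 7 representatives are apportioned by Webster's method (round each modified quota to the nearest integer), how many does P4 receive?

Standard divisor 1395/7 ≈ 199.286; standard quotas: P4 4.140, P6 0.567, P2 2.293.
Rounding to the nearest integer gives P4 4, P6 1, P2 2 — total 7, matching the house size, so no adjustment is needed.
P4 receives 4.

4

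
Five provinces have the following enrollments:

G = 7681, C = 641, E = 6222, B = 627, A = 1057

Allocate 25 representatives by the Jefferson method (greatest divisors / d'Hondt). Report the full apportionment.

Standard divisor 16228/25 ≈ 649.12; standard quotas: G 11.833, C 0.987, E 9.585, B 0.966, A 1.628.
Rounding down gives 11, 0, 9, 0, 1 = 21 seats, so the divisor must be adjusted.
With modified divisor 600: modified quotas G 12.802, C 1.068, E 10.370, B 1.045, A 1.762.
Rounding down: G 12, C 1, E 10, B 1, A 1 (total 25).

G 12, C 1, E 10, B 1, A 1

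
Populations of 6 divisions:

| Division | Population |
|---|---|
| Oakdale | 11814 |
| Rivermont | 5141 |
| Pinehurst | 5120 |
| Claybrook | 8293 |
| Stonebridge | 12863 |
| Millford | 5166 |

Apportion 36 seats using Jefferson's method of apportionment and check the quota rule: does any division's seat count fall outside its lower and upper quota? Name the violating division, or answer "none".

Standard quotas: Oakdale 8.788, Rivermont 3.824, Pinehurst 3.809, Claybrook 6.169, Stonebridge 9.568, Millford 3.843.
Jefferson allocation: Oakdale 9, Rivermont 4, Pinehurst 3, Claybrook 6, Stonebridge 10, Millford 4.
Every allocation lies between the lower and upper quota.

none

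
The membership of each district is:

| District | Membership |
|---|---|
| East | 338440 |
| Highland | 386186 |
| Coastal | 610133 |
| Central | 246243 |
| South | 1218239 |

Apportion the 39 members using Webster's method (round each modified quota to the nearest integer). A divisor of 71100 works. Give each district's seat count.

With modified divisor 71100: modified quotas East 4.760, Highland 5.432, Coastal 8.581, Central 3.463, South 17.134.
Rounding to the nearest integer: East 5, Highland 5, Coastal 9, Central 3, South 17 (total 39).

East=5, Highland=5, Coastal=9, Central=3, South=17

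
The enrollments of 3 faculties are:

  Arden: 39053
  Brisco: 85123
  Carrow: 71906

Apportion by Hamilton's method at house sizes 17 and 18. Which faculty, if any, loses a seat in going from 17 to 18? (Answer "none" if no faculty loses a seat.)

Arden

At 17 seats: Arden 4, Brisco 7, Carrow 6.
At 18 seats: Arden 3, Brisco 8, Carrow 7.
Arden drops from 4 to 3.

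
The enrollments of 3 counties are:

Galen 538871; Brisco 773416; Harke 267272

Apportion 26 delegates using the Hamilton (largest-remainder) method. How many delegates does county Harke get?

4

The standard divisor is 1579559/26 ≈ 60752.269.
Standard quotas: Galen 8.8700, Brisco 12.7307, Harke 4.3994.
Lower quotas: Galen 8, Brisco 12, Harke 4 (sum 24, leaving 2 seats).
Remainders in descending order: Galen 0.8700, Brisco 0.7307, Harke 0.3994.
The surplus seats go to Galen, Brisco.
Harke receives 4.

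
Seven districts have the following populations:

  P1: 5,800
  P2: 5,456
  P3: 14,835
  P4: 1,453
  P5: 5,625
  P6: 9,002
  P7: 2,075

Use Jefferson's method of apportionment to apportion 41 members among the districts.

P1 5, P2 5, P3 14, P4 1, P5 5, P6 9, P7 2

Standard divisor 44246/41 ≈ 1079.171; standard quotas: P1 5.374, P2 5.056, P3 13.747, P4 1.346, P5 5.212, P6 8.342, P7 1.923.
Rounding down gives 5, 5, 13, 1, 5, 8, 1 = 38 seats, so the divisor must be adjusted.
With modified divisor 995: modified quotas P1 5.829, P2 5.483, P3 14.910, P4 1.460, P5 5.653, P6 9.047, P7 2.085.
Rounding down: P1 5, P2 5, P3 14, P4 1, P5 5, P6 9, P7 2 (total 41).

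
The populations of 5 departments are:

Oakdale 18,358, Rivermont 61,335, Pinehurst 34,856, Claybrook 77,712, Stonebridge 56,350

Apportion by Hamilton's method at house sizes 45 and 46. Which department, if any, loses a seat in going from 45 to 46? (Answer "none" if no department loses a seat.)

Oakdale

At 45 seats: Oakdale 4, Rivermont 11, Pinehurst 6, Claybrook 14, Stonebridge 10.
At 46 seats: Oakdale 3, Rivermont 11, Pinehurst 7, Claybrook 14, Stonebridge 11.
Oakdale drops from 4 to 3.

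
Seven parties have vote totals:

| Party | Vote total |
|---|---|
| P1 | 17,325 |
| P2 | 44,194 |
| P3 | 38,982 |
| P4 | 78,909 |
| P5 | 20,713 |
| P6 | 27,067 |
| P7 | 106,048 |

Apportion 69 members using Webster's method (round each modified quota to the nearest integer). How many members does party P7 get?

22

Standard divisor 333238/69 ≈ 4829.536; standard quotas: P1 3.587, P2 9.151, P3 8.072, P4 16.339, P5 4.289, P6 5.604, P7 21.958.
Rounding to the nearest integer gives P1 4, P2 9, P3 8, P4 16, P5 4, P6 6, P7 22 — total 69, matching the house size, so no adjustment is needed.
P7 receives 22.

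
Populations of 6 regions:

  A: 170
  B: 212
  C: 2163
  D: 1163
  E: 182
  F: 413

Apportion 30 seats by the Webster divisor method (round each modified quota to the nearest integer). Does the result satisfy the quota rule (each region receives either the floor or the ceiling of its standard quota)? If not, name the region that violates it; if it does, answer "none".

none

Standard quotas: A 1.185, B 1.478, C 15.080, D 8.108, E 1.269, F 2.879.
Webster allocation: A 1, B 2, C 15, D 8, E 1, F 3.
Every allocation lies between the lower and upper quota.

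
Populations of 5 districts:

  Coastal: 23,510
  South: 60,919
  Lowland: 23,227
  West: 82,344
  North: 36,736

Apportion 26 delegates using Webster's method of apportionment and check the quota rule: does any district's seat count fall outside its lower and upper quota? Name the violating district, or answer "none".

none

Standard quotas: Coastal 2.696, South 6.986, Lowland 2.663, West 9.442, North 4.213.
Webster allocation: Coastal 3, South 7, Lowland 3, West 9, North 4.
Every allocation lies between the lower and upper quota.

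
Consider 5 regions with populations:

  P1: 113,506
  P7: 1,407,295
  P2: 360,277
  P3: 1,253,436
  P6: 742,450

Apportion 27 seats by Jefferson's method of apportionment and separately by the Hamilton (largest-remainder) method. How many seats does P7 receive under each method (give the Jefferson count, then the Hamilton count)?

Jefferson: P1 0, P7 11, P2 2, P3 9, P6 5.
Hamilton: P1 1, P7 10, P2 2, P3 9, P6 5.
P7 gets 11 under Jefferson and 10 under Hamilton.

11 and 10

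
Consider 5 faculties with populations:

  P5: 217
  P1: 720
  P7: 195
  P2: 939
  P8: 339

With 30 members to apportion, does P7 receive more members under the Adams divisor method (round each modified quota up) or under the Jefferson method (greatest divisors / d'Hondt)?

Adams: P5 3, P1 9, P7 3, P2 11, P8 4.
Jefferson: P5 3, P1 9, P7 2, P2 12, P8 4.
P7 gets 3 under Adams and 2 under Jefferson.

Adams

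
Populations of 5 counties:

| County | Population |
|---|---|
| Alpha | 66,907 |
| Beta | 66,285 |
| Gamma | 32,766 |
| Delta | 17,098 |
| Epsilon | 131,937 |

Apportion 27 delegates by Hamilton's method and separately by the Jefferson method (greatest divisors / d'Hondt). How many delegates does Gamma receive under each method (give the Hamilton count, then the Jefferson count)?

3 and 2

Hamilton: Alpha 6, Beta 6, Gamma 3, Delta 1, Epsilon 11.
Jefferson: Alpha 6, Beta 6, Gamma 2, Delta 1, Epsilon 12.
Gamma gets 3 under Hamilton and 2 under Jefferson.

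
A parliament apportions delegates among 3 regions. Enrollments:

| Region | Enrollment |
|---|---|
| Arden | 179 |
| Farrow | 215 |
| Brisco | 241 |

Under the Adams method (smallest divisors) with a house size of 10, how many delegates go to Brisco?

Standard divisor 635/10 ≈ 63.5; standard quotas: Arden 2.819, Farrow 3.386, Brisco 3.795.
Rounding up gives 3, 4, 4 = 11 seats, so the divisor must be adjusted.
With modified divisor 76: modified quotas Arden 2.355, Farrow 2.829, Brisco 3.171.
Rounding up: Arden 3, Farrow 3, Brisco 4 (total 10).
Brisco receives 4.

4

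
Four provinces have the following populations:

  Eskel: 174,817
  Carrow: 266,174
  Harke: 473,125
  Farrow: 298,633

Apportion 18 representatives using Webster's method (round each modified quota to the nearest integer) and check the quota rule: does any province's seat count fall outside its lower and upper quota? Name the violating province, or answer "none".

none

Standard quotas: Eskel 2.595, Carrow 3.951, Harke 7.022, Farrow 4.432.
Webster allocation: Eskel 3, Carrow 4, Harke 7, Farrow 4.
Every allocation lies between the lower and upper quota.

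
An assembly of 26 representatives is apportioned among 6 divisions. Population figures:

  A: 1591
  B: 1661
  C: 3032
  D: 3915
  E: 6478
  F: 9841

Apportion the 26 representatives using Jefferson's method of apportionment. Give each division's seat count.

A 1, B 1, C 3, D 4, E 7, F 10

Standard divisor 26518/26 ≈ 1019.923; standard quotas: A 1.560, B 1.629, C 2.973, D 3.839, E 6.351, F 9.649.
Rounding down gives 1, 1, 2, 3, 6, 9 = 22 seats, so the divisor must be adjusted.
With modified divisor 900: modified quotas A 1.768, B 1.846, C 3.369, D 4.350, E 7.198, F 10.934.
Rounding down: A 1, B 1, C 3, D 4, E 7, F 10 (total 26).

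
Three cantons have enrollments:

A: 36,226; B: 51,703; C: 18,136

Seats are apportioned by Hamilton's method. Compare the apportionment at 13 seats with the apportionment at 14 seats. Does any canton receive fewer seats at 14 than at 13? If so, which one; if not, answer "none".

At 13 seats: A 5, B 6, C 2.
At 14 seats: A 5, B 7, C 2.
No canton's allocation decreased.

none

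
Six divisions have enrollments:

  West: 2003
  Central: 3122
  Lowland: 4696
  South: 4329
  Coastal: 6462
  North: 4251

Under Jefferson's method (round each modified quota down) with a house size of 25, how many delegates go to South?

Standard divisor 24863/25 ≈ 994.52; standard quotas: West 2.014, Central 3.139, Lowland 4.722, South 4.353, Coastal 6.498, North 4.274.
Rounding down gives 2, 3, 4, 4, 6, 4 = 23 seats, so the divisor must be adjusted.
With modified divisor 900: modified quotas West 2.226, Central 3.469, Lowland 5.218, South 4.810, Coastal 7.180, North 4.723.
Rounding down: West 2, Central 3, Lowland 5, South 4, Coastal 7, North 4 (total 25).
South receives 4.

4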